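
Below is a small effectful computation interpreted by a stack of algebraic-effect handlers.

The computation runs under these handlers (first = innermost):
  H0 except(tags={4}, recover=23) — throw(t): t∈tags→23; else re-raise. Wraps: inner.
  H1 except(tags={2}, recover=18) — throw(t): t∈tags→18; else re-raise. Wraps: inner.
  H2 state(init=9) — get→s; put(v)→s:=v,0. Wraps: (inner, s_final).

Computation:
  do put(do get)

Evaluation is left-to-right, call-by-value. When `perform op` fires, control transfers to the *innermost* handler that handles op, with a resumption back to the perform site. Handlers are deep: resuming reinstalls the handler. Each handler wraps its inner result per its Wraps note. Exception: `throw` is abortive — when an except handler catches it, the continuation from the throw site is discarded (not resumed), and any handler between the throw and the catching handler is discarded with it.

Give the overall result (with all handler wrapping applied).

Step-by-step:
get @ H2 ⇒ 9
put(9) @ H2 ⇒ s:=9
H0 returns 0
H1 returns 0
H2 returns (0, 9)
= (0, 9)

Answer: (0, 9)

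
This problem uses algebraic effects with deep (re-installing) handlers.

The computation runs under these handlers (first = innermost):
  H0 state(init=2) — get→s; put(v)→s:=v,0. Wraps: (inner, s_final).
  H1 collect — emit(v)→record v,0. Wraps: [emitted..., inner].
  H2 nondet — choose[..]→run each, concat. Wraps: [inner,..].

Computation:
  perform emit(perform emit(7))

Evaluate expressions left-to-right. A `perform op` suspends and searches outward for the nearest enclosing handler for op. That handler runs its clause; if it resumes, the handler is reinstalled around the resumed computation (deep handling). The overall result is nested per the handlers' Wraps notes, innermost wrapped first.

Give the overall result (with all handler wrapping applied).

Working:
emit(7) @ H1 ⇒ out+=7
emit(0) @ H1 ⇒ out+=0
H0 returns (0, 2)
H1 returns [7, 0, (0, 2)]
H2 returns [[7, 0, (0, 2)]]
= [[7, 0, (0, 2)]]

Answer: [[7, 0, (0, 2)]]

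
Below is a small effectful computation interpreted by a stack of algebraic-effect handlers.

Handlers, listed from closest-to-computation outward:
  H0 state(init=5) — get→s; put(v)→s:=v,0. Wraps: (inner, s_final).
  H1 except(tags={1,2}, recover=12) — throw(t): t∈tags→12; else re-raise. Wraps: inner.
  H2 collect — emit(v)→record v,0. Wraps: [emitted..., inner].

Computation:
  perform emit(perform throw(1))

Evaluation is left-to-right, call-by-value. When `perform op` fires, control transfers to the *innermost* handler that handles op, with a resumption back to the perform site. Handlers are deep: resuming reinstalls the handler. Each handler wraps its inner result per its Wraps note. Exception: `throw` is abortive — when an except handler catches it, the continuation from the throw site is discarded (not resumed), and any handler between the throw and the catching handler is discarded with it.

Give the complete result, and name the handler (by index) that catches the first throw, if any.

Answer: [12] ; first throw caught by: H1

Step-by-step:
throw(1) @ H1 caught ⇒ 12
H2 returns [12]
= [12]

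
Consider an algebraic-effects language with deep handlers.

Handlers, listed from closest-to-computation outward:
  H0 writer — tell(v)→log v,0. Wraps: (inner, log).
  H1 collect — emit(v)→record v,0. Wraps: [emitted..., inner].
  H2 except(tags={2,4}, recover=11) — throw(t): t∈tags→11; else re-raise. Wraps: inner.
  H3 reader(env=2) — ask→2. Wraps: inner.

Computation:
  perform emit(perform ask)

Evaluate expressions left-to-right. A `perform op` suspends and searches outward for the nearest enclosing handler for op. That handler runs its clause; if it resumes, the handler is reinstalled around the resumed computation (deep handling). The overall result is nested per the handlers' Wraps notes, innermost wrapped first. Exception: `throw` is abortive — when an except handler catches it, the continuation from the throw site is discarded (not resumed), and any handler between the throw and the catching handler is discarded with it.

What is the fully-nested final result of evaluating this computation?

Step-by-step:
ask @ H3 ⇒ 2
emit(2) @ H1 ⇒ out+=2
H0 returns (0, ())
H1 returns [2, (0, ())]
H2 returns [2, (0, ())]
H3 returns [2, (0, ())]
= [2, (0, ())]

Answer: [2, (0, ())]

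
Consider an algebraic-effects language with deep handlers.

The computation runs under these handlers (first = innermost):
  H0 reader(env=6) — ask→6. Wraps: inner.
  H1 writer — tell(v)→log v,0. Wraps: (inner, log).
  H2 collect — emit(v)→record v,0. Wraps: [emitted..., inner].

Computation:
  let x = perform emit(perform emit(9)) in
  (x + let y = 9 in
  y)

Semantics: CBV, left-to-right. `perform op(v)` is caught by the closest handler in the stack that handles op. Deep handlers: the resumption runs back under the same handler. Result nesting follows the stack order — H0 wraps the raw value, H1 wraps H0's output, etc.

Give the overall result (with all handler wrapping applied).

Answer: [9, 0, (9, ())]

Evaluation trace:
emit(9) @ H2 ⇒ out+=9
emit(0) @ H2 ⇒ out+=0
H0 returns 9
H1 returns (9, ())
H2 returns [9, 0, (9, ())]
= [9, 0, (9, ())]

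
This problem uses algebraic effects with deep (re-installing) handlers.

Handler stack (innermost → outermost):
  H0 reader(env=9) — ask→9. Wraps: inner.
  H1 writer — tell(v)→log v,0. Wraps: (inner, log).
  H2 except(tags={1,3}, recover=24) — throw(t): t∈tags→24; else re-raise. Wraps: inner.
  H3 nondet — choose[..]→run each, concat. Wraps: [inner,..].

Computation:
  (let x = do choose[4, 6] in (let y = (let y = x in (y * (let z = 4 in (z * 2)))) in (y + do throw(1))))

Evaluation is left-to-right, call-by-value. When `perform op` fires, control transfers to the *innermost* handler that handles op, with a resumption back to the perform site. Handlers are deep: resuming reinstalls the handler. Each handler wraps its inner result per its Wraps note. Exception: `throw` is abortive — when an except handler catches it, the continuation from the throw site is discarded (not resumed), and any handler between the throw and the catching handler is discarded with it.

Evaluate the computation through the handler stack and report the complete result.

Working:
choose[4, 6] @ H3
  branch[0] choose=4:
    throw(1) @ H2 caught ⇒ 24
    H3 returns [24]
  branch[1] choose=6:
    throw(1) @ H2 caught ⇒ 24
    H3 returns [24]
= [24, 24]

Answer: [24, 24]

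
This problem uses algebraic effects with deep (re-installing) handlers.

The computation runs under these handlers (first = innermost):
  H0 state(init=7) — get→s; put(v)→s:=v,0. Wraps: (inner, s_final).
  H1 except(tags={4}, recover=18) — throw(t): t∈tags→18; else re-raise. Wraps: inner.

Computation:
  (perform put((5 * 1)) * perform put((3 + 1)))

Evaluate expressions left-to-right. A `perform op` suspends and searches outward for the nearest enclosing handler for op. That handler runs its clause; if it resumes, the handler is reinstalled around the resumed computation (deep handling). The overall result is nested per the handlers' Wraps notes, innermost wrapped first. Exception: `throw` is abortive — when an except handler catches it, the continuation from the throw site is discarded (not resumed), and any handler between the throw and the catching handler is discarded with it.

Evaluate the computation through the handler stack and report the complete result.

Answer: (0, 4)

Step-by-step:
put(5) @ H0 ⇒ s:=5
put(4) @ H0 ⇒ s:=4
H0 returns (0, 4)
H1 returns (0, 4)
= (0, 4)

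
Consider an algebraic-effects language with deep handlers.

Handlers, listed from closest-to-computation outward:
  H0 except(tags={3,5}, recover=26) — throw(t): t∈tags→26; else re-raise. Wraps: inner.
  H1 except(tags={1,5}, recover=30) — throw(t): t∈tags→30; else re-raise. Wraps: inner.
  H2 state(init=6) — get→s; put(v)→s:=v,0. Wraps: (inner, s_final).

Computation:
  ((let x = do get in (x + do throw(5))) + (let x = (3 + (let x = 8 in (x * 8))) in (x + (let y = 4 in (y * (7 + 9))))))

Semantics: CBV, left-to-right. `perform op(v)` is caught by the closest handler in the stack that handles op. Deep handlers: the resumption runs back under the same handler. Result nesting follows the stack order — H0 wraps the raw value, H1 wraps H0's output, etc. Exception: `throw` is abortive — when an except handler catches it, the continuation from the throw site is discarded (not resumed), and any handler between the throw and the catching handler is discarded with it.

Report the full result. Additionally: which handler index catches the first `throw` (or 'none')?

Answer: (26, 6) ; first throw caught by: H0

Step-by-step:
get @ H2 ⇒ 6
throw(5) @ H0 caught ⇒ 26
H1 returns 26
H2 returns (26, 6)
= (26, 6)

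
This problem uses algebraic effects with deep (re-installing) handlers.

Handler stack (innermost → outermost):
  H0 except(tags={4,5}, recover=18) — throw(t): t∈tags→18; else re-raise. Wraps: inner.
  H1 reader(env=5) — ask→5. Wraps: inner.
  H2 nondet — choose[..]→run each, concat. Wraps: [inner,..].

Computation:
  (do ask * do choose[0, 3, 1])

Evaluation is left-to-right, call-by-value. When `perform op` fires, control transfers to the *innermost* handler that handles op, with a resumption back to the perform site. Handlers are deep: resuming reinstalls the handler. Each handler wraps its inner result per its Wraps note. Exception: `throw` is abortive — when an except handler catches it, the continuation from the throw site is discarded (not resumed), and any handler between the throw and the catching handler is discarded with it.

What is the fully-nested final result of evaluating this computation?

Answer: [0, 15, 5]

Working:
ask @ H1 ⇒ 5
choose[0, 3, 1] @ H2
  branch[0] choose=0:
    H0 returns 0
    H1 returns 0
    H2 returns [0]
  branch[1] choose=3:
    H0 returns 15
    H1 returns 15
    H2 returns [15]
  branch[2] choose=1:
    H0 returns 5
    H1 returns 5
    H2 returns [5]
= [0, 15, 5]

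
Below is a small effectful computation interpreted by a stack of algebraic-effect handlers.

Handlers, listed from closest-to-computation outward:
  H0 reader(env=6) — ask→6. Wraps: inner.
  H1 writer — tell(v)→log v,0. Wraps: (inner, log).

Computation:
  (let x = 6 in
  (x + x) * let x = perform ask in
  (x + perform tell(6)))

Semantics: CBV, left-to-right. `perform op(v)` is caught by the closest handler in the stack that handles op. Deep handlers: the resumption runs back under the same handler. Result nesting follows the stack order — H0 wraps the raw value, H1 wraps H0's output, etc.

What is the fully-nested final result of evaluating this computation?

Answer: (72, (6))

Evaluation trace:
ask @ H0 ⇒ 6
tell(6) @ H1 ⇒ log+=6
H0 returns 72
H1 returns (72, (6))
= (72, (6))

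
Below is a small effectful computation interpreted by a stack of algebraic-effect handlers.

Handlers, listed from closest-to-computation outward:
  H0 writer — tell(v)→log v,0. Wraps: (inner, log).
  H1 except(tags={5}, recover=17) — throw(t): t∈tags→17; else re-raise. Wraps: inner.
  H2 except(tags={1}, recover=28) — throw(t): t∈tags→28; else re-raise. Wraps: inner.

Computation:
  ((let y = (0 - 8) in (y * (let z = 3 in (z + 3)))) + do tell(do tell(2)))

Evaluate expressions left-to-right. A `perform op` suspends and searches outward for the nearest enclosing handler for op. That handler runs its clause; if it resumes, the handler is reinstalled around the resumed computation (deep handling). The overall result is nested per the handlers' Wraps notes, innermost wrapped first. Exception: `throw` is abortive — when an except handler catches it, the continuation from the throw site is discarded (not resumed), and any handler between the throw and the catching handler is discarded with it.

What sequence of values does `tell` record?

Working:
tell(2) @ H0 ⇒ log+=2
tell(0) @ H0 ⇒ log+=0
H0 returns (-48, (2, 0))
H1 returns (-48, (2, 0))
H2 returns (-48, (2, 0))
= (-48, (2, 0))

Answer: (2, 0)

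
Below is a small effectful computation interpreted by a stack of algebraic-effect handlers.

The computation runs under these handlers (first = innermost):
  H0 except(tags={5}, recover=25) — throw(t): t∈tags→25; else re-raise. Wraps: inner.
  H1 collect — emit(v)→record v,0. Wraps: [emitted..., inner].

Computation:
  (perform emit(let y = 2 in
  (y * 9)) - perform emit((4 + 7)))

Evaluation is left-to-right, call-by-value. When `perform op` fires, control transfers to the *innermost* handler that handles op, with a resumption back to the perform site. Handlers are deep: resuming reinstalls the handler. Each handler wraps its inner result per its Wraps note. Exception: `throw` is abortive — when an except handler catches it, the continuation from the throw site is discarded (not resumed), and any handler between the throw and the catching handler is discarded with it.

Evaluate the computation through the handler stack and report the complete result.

Working:
emit(18) @ H1 ⇒ out+=18
emit(11) @ H1 ⇒ out+=11
H0 returns 0
H1 returns [18, 11, 0]
= [18, 11, 0]

Answer: [18, 11, 0]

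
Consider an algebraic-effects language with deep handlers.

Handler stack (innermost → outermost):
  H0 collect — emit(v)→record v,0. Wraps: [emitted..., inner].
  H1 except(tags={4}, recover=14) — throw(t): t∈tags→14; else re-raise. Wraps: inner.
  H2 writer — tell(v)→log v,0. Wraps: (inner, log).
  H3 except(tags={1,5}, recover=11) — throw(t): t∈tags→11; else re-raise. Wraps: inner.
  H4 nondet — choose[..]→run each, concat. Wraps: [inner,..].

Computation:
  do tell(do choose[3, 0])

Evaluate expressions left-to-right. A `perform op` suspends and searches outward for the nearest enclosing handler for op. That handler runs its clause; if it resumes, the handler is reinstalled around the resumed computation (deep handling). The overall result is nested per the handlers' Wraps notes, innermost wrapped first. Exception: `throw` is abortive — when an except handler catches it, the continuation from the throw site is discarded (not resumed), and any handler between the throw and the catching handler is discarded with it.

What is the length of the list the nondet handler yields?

Answer: 2

Evaluation trace:
choose[3, 0] @ H4
  branch[0] choose=3:
    tell(3) @ H2 ⇒ log+=3
    H0 returns [0]
    H1 returns [0]
    H2 returns ([0], (3))
    H3 returns ([0], (3))
    H4 returns [([0], (3))]
  branch[1] choose=0:
    tell(0) @ H2 ⇒ log+=0
    H0 returns [0]
    H1 returns [0]
    H2 returns ([0], (0))
    H3 returns ([0], (0))
    H4 returns [([0], (0))]
= [([0], (3)), ([0], (0))]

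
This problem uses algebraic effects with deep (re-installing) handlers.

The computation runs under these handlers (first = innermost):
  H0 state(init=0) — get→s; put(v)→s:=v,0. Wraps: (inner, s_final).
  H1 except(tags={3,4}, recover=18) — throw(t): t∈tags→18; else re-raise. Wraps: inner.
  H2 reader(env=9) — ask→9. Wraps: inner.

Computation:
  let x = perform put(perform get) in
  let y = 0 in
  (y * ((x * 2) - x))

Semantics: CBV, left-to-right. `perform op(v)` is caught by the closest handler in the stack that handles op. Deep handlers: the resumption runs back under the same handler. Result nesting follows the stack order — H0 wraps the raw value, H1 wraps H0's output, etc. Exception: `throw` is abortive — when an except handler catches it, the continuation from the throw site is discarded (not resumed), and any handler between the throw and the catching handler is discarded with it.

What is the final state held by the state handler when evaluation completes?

Step-by-step:
get @ H0 ⇒ 0
put(0) @ H0 ⇒ s:=0
H0 returns (0, 0)
H1 returns (0, 0)
H2 returns (0, 0)
= (0, 0)

Answer: 0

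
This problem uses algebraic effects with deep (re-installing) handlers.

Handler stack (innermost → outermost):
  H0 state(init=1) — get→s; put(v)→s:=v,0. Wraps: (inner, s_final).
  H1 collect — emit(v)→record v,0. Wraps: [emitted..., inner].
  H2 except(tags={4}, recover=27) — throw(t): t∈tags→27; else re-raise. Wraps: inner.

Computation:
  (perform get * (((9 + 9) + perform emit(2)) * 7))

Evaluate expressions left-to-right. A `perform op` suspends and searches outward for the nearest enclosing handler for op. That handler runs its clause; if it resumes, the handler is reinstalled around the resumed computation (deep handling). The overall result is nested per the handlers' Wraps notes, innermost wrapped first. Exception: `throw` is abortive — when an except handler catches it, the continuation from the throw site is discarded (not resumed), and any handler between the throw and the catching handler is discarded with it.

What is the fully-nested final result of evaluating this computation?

Answer: [2, (126, 1)]

Step-by-step:
get @ H0 ⇒ 1
emit(2) @ H1 ⇒ out+=2
H0 returns (126, 1)
H1 returns [2, (126, 1)]
H2 returns [2, (126, 1)]
= [2, (126, 1)]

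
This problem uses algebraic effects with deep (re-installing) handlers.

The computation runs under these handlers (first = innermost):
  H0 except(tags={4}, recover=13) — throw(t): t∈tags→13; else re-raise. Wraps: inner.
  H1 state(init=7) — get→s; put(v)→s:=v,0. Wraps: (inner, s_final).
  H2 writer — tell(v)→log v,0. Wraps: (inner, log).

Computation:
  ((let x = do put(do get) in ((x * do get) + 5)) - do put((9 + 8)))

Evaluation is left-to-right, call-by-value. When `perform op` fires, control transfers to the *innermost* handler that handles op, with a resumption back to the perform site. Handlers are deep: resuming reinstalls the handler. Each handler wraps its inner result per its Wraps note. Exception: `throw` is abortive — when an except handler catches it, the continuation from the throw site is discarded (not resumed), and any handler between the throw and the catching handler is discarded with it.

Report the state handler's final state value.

Step-by-step:
get @ H1 ⇒ 7
put(7) @ H1 ⇒ s:=7
get @ H1 ⇒ 7
put(17) @ H1 ⇒ s:=17
H0 returns 5
H1 returns (5, 17)
H2 returns ((5, 17), ())
= ((5, 17), ())

Answer: 17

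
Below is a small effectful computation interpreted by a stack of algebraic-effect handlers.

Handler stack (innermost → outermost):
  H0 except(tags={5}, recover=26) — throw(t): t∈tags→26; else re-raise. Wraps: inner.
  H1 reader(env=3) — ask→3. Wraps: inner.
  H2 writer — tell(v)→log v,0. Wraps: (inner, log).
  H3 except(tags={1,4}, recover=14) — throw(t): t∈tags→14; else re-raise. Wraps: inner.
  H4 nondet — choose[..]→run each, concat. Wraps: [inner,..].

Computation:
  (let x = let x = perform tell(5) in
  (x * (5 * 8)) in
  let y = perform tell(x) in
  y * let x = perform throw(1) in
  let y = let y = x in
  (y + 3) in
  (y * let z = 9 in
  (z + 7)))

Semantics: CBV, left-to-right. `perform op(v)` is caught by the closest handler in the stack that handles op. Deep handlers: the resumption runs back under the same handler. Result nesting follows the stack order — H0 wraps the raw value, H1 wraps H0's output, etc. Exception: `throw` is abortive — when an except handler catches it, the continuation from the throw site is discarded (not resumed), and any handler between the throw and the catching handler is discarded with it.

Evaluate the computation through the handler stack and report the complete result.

Answer: [14]

Step-by-step:
tell(5) @ H2 ⇒ log+=5
tell(0) @ H2 ⇒ log+=0
throw(1) @ H0 re-raised
throw(1) @ H3 caught ⇒ 14
H4 returns [14]
= [14]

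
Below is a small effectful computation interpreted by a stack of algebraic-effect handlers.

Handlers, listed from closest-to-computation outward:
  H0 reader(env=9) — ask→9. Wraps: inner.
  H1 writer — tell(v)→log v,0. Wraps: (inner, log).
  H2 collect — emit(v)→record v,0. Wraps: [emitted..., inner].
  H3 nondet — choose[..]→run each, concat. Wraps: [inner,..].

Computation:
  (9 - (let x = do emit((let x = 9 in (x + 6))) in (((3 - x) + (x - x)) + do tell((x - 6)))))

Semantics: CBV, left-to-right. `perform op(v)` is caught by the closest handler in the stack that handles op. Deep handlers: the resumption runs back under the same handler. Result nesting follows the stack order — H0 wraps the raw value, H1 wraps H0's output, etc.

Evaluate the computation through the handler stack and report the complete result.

Answer: [[15, (6, (-6))]]

Working:
emit(15) @ H2 ⇒ out+=15
tell(-6) @ H1 ⇒ log+=-6
H0 returns 6
H1 returns (6, (-6))
H2 returns [15, (6, (-6))]
H3 returns [[15, (6, (-6))]]
= [[15, (6, (-6))]]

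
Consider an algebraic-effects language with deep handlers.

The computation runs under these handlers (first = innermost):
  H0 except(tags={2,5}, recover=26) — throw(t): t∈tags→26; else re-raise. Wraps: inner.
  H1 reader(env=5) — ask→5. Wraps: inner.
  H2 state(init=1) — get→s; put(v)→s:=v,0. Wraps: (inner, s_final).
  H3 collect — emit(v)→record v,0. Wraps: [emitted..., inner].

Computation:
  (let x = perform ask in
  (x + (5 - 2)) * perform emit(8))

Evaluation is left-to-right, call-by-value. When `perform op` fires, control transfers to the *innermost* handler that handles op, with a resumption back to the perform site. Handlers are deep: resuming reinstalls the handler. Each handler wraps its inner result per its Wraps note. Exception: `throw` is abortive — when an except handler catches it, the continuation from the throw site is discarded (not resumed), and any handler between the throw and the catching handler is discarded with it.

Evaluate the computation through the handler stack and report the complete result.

Answer: [8, (0, 1)]

Working:
ask @ H1 ⇒ 5
emit(8) @ H3 ⇒ out+=8
H0 returns 0
H1 returns 0
H2 returns (0, 1)
H3 returns [8, (0, 1)]
= [8, (0, 1)]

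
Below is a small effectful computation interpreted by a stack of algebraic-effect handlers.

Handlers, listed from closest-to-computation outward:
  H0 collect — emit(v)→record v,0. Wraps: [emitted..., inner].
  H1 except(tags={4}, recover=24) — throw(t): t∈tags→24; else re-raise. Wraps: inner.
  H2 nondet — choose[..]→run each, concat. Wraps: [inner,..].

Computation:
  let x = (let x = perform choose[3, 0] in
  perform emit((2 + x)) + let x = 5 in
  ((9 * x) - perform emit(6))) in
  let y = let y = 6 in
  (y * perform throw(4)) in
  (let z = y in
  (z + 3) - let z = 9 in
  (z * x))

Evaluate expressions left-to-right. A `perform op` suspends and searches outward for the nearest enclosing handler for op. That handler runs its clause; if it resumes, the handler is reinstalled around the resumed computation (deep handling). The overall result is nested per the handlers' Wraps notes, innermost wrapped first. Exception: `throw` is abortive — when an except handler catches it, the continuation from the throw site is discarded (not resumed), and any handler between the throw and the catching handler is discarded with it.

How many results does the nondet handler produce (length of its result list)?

Evaluation trace:
choose[3, 0] @ H2
  branch[0] choose=3:
    emit(5) @ H0 ⇒ out+=5
    emit(6) @ H0 ⇒ out+=6
    throw(4) @ H1 caught ⇒ 24
    H2 returns [24]
  branch[1] choose=0:
    emit(2) @ H0 ⇒ out+=2
    emit(6) @ H0 ⇒ out+=6
    throw(4) @ H1 caught ⇒ 24
    H2 returns [24]
= [24, 24]

Answer: 2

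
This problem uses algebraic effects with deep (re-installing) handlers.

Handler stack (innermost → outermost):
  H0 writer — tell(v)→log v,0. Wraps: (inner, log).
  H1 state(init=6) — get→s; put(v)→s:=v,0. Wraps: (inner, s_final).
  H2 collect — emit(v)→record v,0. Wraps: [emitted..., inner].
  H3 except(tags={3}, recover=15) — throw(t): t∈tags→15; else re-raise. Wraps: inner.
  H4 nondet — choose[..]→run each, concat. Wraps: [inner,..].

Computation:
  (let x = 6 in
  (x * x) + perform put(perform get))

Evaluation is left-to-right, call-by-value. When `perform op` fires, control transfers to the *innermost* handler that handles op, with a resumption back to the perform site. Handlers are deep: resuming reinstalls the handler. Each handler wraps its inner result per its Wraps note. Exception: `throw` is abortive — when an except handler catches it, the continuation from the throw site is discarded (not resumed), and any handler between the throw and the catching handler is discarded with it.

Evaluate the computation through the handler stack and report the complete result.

Evaluation trace:
get @ H1 ⇒ 6
put(6) @ H1 ⇒ s:=6
H0 returns (36, ())
H1 returns ((36, ()), 6)
H2 returns [((36, ()), 6)]
H3 returns [((36, ()), 6)]
H4 returns [[((36, ()), 6)]]
= [[((36, ()), 6)]]

Answer: [[((36, ()), 6)]]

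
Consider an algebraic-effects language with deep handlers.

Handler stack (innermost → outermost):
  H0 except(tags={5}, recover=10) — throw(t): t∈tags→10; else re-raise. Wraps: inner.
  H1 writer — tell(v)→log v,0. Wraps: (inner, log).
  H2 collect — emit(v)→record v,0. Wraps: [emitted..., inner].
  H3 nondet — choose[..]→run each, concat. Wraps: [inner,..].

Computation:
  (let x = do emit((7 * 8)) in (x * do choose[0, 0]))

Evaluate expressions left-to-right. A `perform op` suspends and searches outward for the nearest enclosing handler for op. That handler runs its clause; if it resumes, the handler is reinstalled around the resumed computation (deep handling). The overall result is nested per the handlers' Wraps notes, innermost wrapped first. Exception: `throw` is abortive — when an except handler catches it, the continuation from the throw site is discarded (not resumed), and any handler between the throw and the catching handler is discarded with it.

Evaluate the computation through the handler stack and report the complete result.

Step-by-step:
emit(56) @ H2 ⇒ out+=56
choose[0, 0] @ H3
  branch[0] choose=0:
    H0 returns 0
    H1 returns (0, ())
    H2 returns [56, (0, ())]
    H3 returns [[56, (0, ())]]
  branch[1] choose=0:
    H0 returns 0
    H1 returns (0, ())
    H2 returns [56, (0, ())]
    H3 returns [[56, (0, ())]]
= [[56, (0, ())], [56, (0, ())]]

Answer: [[56, (0, ())], [56, (0, ())]]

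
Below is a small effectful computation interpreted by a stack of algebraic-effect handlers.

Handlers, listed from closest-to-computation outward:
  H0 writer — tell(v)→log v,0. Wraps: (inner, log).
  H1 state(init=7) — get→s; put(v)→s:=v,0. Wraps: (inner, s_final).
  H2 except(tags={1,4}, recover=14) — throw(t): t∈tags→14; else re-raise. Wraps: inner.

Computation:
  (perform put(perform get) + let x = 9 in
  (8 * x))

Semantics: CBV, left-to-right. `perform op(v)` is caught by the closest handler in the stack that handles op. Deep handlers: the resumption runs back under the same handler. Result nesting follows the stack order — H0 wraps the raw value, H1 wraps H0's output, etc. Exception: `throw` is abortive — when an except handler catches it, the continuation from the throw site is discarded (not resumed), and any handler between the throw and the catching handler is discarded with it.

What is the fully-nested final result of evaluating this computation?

Evaluation trace:
get @ H1 ⇒ 7
put(7) @ H1 ⇒ s:=7
H0 returns (72, ())
H1 returns ((72, ()), 7)
H2 returns ((72, ()), 7)
= ((72, ()), 7)

Answer: ((72, ()), 7)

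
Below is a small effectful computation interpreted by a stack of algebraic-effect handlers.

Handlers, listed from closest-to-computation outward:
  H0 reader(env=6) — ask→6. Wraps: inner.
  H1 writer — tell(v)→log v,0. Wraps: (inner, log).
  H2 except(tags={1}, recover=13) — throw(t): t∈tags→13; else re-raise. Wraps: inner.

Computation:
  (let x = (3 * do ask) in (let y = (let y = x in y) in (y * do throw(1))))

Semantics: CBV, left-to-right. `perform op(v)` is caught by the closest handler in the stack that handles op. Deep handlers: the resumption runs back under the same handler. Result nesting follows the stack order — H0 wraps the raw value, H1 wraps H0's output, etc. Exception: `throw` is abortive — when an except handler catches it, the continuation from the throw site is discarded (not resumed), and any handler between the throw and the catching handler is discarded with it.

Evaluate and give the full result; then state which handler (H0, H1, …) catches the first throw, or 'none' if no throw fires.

Working:
ask @ H0 ⇒ 6
throw(1) @ H2 caught ⇒ 13
= 13

Answer: 13 ; first throw caught by: H2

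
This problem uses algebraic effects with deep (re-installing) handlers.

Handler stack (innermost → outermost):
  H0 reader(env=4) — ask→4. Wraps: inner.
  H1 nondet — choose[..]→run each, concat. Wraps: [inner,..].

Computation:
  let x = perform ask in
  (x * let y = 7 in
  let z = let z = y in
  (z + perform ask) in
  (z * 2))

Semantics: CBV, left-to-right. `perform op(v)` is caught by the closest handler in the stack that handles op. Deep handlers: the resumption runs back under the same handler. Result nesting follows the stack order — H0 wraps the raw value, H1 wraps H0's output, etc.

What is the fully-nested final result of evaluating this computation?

Working:
ask @ H0 ⇒ 4
ask @ H0 ⇒ 4
H0 returns 88
H1 returns [88]
= [88]

Answer: [88]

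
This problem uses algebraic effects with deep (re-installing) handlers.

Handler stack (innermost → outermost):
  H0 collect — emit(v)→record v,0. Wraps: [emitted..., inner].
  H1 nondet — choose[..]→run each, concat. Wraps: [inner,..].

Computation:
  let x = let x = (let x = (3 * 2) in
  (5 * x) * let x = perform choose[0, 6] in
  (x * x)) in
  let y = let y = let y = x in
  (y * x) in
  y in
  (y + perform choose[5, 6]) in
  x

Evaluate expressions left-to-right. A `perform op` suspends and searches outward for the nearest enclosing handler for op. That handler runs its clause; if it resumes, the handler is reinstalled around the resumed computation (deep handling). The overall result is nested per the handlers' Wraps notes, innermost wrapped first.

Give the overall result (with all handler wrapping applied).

Working:
choose[0, 6] @ H1
  branch[0] choose=0:
    choose[5, 6] @ H1
      branch[0] choose=5:
        H0 returns [5]
        H1 returns [[5]]
      branch[1] choose=6:
        H0 returns [6]
        H1 returns [[6]]
  branch[1] choose=6:
    choose[5, 6] @ H1
      branch[0] choose=5:
        H0 returns [1166405]
        H1 returns [[1166405]]
      branch[1] choose=6:
        H0 returns [1166406]
        H1 returns [[1166406]]
= [[5], [6], [1166405], [1166406]]

Answer: [[5], [6], [1166405], [1166406]]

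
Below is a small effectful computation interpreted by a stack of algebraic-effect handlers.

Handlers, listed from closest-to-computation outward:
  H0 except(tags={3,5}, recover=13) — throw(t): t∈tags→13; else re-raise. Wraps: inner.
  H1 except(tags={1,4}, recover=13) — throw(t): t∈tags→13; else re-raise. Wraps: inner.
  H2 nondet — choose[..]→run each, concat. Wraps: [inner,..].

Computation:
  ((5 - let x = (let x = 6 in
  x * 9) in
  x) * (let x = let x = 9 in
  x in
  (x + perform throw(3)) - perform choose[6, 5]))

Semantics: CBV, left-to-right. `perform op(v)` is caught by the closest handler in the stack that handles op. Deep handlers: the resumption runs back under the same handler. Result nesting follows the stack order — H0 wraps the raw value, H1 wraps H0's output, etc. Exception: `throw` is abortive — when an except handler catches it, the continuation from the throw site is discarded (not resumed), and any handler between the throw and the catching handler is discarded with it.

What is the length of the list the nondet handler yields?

Step-by-step:
throw(3) @ H0 caught ⇒ 13
H1 returns 13
H2 returns [13]
= [13]

Answer: 1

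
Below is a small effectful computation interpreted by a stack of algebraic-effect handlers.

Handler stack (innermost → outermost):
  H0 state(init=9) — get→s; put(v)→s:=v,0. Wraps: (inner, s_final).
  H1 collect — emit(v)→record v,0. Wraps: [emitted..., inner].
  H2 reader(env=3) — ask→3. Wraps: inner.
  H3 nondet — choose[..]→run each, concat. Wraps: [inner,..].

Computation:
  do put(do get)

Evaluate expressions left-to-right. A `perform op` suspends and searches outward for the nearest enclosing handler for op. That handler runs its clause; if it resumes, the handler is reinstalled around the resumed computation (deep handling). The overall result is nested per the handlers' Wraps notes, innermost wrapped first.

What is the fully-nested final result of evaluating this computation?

Working:
get @ H0 ⇒ 9
put(9) @ H0 ⇒ s:=9
H0 returns (0, 9)
H1 returns [(0, 9)]
H2 returns [(0, 9)]
H3 returns [[(0, 9)]]
= [[(0, 9)]]

Answer: [[(0, 9)]]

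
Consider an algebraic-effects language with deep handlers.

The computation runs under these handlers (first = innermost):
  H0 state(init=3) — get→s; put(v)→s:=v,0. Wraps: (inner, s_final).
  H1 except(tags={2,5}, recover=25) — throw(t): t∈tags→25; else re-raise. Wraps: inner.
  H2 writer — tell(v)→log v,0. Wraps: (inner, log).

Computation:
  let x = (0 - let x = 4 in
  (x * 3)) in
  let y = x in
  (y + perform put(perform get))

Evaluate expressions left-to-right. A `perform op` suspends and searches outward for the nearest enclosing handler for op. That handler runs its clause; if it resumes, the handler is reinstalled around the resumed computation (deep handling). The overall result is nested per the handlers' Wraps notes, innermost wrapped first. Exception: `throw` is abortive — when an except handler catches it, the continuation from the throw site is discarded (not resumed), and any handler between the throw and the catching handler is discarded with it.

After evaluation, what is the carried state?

Answer: 3

Evaluation trace:
get @ H0 ⇒ 3
put(3) @ H0 ⇒ s:=3
H0 returns (-12, 3)
H1 returns (-12, 3)
H2 returns ((-12, 3), ())
= ((-12, 3), ())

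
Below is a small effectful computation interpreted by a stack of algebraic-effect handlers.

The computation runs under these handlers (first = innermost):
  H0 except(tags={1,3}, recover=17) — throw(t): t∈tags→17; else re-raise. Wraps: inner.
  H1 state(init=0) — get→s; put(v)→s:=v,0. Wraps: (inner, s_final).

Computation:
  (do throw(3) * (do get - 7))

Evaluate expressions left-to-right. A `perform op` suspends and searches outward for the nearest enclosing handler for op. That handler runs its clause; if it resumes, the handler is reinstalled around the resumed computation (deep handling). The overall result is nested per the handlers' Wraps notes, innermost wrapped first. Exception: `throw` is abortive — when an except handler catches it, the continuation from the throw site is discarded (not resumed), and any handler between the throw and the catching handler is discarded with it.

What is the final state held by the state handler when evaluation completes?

Answer: 0

Step-by-step:
throw(3) @ H0 caught ⇒ 17
H1 returns (17, 0)
= (17, 0)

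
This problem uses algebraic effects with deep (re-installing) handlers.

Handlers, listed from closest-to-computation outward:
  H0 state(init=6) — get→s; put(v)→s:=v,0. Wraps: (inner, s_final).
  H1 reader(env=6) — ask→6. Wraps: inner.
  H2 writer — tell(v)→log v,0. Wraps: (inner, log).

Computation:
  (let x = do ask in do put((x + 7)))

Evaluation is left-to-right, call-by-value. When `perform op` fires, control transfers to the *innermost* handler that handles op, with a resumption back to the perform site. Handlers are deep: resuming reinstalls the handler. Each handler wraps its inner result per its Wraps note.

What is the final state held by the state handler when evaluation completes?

Answer: 13

Evaluation trace:
ask @ H1 ⇒ 6
put(13) @ H0 ⇒ s:=13
H0 returns (0, 13)
H1 returns (0, 13)
H2 returns ((0, 13), ())
= ((0, 13), ())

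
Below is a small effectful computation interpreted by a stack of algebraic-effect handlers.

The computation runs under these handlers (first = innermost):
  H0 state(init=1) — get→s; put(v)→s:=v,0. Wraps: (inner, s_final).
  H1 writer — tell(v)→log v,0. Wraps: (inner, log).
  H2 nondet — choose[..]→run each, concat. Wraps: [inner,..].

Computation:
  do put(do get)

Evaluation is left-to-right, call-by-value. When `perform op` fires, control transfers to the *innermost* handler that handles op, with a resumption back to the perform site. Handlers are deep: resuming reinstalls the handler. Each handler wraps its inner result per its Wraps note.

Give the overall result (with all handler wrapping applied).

Answer: [((0, 1), ())]

Evaluation trace:
get @ H0 ⇒ 1
put(1) @ H0 ⇒ s:=1
H0 returns (0, 1)
H1 returns ((0, 1), ())
H2 returns [((0, 1), ())]
= [((0, 1), ())]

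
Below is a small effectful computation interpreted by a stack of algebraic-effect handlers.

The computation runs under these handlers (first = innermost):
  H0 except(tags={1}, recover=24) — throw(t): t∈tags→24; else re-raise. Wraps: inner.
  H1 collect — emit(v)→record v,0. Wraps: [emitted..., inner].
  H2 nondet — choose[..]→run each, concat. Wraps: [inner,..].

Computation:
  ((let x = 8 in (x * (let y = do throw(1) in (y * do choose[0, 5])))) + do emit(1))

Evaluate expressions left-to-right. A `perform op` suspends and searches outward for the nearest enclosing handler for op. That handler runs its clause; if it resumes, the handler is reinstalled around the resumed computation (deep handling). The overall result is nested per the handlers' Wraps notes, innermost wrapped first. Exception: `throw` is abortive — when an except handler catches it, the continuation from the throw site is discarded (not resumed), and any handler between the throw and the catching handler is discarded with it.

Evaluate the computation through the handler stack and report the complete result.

Working:
throw(1) @ H0 caught ⇒ 24
H1 returns [24]
H2 returns [[24]]
= [[24]]

Answer: [[24]]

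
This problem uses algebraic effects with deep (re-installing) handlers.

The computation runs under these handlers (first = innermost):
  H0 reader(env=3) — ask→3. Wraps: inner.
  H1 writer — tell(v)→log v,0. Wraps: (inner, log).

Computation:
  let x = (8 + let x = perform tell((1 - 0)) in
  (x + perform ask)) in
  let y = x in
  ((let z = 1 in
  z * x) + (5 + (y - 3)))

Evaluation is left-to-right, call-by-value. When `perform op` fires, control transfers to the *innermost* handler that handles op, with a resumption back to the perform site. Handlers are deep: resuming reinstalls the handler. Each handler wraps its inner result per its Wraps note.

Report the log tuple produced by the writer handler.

Answer: (1)

Evaluation trace:
tell(1) @ H1 ⇒ log+=1
ask @ H0 ⇒ 3
H0 returns 24
H1 returns (24, (1))
= (24, (1))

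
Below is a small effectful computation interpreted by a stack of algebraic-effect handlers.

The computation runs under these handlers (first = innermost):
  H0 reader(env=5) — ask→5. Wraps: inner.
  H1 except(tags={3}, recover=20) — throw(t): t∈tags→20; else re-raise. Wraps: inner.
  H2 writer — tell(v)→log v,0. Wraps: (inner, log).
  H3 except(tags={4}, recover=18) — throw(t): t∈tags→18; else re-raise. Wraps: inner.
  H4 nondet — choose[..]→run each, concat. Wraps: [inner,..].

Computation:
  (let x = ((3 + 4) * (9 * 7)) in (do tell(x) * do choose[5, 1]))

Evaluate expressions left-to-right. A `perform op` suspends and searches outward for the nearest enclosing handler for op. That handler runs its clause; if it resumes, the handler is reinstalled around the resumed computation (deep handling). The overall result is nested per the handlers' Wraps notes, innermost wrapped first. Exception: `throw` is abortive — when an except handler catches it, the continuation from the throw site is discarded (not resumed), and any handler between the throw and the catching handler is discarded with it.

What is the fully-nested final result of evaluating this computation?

Step-by-step:
tell(441) @ H2 ⇒ log+=441
choose[5, 1] @ H4
  branch[0] choose=5:
    H0 returns 0
    H1 returns 0
    H2 returns (0, (441))
    H3 returns (0, (441))
    H4 returns [(0, (441))]
  branch[1] choose=1:
    H0 returns 0
    H1 returns 0
    H2 returns (0, (441))
    H3 returns (0, (441))
    H4 returns [(0, (441))]
= [(0, (441)), (0, (441))]

Answer: [(0, (441)), (0, (441))]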